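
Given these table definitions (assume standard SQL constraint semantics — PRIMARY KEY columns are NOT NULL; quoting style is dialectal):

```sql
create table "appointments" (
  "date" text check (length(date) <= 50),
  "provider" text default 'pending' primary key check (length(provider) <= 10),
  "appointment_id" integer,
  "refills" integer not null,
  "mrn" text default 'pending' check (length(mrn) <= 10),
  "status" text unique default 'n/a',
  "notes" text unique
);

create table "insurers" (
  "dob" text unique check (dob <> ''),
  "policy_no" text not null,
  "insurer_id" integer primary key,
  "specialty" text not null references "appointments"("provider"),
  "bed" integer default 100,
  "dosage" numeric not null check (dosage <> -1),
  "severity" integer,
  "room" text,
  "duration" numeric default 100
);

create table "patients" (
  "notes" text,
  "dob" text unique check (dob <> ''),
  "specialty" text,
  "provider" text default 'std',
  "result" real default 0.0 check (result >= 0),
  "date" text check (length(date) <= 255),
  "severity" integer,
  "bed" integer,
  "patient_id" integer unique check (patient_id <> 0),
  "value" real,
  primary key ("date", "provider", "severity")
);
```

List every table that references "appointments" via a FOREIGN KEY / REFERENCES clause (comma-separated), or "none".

- insurers.specialty references appointments(provider).

insurers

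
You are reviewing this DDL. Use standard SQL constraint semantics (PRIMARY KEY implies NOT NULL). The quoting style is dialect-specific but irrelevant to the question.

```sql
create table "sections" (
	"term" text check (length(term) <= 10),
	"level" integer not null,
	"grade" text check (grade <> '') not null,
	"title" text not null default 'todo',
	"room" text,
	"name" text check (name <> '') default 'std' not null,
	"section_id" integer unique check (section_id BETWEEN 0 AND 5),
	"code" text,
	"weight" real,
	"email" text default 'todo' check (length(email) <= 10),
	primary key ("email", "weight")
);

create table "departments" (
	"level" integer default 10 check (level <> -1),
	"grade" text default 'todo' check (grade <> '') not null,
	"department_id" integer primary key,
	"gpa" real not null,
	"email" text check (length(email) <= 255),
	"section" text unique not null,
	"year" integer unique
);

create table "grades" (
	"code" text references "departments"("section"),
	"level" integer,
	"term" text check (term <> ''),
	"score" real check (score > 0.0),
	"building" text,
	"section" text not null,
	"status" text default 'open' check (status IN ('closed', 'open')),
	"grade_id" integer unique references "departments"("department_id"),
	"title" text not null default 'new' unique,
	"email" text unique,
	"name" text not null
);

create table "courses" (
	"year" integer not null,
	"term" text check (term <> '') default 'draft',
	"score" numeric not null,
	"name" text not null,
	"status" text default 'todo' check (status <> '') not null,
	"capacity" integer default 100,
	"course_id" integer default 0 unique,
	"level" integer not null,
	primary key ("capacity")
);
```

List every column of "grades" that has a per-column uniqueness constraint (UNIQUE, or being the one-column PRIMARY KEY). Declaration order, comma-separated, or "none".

- code: no UNIQUE or single-column PK constraint.
- level: no UNIQUE or single-column PK constraint.
- term: no UNIQUE or single-column PK constraint.
- score: no UNIQUE or single-column PK constraint.
- building: no UNIQUE or single-column PK constraint.
- section: no UNIQUE or single-column PK constraint.
- status: no UNIQUE or single-column PK constraint.
- grade_id: declared UNIQUE → unique.
- title: declared UNIQUE → unique.
- email: declared UNIQUE → unique.
- name: no UNIQUE or single-column PK constraint.

grade_id, title, email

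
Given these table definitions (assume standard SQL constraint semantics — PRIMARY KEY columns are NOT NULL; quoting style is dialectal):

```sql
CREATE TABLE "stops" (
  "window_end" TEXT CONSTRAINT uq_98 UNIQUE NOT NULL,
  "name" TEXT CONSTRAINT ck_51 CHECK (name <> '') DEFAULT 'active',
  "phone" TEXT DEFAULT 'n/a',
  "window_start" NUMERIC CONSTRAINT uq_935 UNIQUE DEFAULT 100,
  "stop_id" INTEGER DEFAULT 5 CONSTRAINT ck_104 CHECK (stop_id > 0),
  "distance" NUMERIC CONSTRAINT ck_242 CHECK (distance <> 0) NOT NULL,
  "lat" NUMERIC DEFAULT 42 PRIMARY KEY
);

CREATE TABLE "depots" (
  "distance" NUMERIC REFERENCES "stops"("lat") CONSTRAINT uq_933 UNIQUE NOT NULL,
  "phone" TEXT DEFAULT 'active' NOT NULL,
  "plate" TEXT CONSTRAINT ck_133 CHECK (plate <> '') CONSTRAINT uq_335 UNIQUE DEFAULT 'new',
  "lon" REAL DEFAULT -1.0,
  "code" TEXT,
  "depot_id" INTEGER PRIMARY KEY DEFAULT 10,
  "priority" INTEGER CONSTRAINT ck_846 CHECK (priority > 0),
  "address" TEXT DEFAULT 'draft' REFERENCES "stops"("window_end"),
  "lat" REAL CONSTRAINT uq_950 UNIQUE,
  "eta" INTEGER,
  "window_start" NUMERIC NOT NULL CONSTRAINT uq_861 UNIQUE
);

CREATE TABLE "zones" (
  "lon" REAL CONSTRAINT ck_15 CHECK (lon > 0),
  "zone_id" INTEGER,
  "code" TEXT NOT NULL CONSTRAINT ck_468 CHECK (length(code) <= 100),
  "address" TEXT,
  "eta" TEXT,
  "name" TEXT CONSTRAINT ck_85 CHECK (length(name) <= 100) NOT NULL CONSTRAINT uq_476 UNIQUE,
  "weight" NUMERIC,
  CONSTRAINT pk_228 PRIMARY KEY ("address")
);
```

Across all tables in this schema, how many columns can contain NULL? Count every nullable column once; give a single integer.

stops: 4 nullable (name, phone, window_start, stop_id — PK (lat) and explicit NOT NULL columns excluded).
depots: 7 nullable (plate, lon, code, priority, address, lat, eta — PK (depot_id) and explicit NOT NULL columns excluded).
zones: 4 nullable (lon, zone_id, eta, weight — PK (address) and explicit NOT NULL columns excluded).
Total: 4 + 7 + 4 = 15.

15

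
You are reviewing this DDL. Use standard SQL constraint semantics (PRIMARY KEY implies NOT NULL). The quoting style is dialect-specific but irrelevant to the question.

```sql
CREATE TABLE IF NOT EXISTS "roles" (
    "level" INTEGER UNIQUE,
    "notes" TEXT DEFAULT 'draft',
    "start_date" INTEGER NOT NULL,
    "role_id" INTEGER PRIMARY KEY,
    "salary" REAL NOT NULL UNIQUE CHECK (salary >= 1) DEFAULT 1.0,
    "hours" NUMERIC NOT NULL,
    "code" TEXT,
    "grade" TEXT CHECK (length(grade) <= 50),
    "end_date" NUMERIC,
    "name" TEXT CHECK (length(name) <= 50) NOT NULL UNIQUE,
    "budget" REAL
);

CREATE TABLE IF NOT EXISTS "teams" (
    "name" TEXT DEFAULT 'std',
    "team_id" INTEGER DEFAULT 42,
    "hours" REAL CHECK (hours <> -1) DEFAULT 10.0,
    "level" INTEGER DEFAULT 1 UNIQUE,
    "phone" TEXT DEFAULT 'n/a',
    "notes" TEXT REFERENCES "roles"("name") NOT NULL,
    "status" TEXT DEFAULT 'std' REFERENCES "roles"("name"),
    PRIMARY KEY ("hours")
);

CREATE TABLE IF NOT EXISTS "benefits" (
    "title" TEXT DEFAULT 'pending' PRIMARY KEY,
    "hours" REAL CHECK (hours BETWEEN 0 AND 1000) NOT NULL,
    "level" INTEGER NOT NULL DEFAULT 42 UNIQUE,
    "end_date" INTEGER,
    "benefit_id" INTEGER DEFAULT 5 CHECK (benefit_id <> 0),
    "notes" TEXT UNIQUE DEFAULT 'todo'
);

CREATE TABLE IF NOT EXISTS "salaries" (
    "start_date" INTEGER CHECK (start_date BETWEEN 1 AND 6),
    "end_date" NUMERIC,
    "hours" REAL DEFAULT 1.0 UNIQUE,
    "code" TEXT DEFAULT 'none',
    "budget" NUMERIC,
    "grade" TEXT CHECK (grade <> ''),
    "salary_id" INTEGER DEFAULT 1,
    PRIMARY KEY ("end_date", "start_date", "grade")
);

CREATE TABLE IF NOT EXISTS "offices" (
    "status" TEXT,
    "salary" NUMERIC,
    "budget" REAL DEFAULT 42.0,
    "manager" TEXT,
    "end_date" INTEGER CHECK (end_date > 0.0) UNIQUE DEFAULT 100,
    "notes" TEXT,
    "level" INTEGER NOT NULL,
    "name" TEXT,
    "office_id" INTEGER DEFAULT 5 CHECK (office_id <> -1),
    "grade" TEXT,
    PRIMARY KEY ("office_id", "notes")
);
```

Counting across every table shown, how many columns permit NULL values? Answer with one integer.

roles: 6 nullable (level, notes, code, grade, end_date, budget — PK (role_id) and explicit NOT NULL columns excluded).
teams: 5 nullable (name, team_id, level, phone, status — PK (hours) and explicit NOT NULL columns excluded).
benefits: 3 nullable (end_date, benefit_id, notes — PK (title) and explicit NOT NULL columns excluded).
salaries: 4 nullable (hours, code, budget, salary_id — PK (end_date, start_date, grade) and explicit NOT NULL columns excluded).
offices: 7 nullable (status, salary, budget, manager, end_date, name, grade — PK (office_id, notes) and explicit NOT NULL columns excluded).
Total: 6 + 5 + 3 + 4 + 7 = 25.

25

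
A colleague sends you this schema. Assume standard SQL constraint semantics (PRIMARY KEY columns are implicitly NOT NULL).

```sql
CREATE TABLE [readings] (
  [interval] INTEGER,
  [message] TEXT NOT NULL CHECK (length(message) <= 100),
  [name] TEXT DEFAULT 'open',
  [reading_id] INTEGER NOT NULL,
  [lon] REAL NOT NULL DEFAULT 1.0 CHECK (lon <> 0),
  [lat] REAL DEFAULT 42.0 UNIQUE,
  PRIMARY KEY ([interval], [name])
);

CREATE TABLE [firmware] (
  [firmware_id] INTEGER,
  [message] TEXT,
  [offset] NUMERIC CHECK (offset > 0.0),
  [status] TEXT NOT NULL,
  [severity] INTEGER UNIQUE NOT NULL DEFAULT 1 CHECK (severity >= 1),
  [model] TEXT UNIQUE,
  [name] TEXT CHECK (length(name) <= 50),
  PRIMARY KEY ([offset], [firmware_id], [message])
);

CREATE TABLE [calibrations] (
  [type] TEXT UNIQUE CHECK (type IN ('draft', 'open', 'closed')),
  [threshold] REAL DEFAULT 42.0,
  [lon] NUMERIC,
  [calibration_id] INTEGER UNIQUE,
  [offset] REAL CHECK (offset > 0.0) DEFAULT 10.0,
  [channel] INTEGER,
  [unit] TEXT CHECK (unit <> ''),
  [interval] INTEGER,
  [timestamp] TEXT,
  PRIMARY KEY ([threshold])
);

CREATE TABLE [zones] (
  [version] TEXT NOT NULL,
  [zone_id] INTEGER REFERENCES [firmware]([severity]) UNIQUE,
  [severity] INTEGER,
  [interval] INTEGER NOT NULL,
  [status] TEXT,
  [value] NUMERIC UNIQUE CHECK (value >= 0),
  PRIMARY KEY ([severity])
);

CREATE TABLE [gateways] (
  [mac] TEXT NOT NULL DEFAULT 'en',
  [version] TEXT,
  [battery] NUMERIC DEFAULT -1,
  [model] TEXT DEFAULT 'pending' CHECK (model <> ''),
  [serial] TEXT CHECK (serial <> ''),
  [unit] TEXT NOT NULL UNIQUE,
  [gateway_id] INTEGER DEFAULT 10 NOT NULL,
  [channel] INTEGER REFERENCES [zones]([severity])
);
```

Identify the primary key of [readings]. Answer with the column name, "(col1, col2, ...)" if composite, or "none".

(interval, name)

A table-level PRIMARY KEY clause names 2 columns: interval, name.
This is a composite key — the combination is unique, not each column individually.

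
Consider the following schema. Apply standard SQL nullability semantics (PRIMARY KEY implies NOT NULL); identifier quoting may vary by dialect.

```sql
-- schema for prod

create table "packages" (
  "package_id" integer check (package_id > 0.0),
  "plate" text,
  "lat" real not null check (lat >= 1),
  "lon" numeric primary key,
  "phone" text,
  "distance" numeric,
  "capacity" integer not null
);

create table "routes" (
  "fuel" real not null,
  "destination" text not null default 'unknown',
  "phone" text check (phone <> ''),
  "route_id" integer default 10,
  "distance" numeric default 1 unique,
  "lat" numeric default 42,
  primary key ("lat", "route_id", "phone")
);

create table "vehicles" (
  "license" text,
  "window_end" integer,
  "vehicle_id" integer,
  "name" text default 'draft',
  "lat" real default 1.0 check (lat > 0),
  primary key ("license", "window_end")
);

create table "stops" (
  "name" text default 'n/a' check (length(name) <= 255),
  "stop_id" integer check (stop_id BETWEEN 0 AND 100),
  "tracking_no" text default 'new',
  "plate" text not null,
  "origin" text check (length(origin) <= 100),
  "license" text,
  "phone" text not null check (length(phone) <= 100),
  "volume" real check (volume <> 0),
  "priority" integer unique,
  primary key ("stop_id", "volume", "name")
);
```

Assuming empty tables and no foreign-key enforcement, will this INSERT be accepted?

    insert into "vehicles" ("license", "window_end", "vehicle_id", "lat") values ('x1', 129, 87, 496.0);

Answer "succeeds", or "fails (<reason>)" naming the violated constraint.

NOT NULL columns: license is supplied; window_end is supplied.
CHECK constraints: 496.0 satisfies (lat > 0).
No constraint is violated.

succeeds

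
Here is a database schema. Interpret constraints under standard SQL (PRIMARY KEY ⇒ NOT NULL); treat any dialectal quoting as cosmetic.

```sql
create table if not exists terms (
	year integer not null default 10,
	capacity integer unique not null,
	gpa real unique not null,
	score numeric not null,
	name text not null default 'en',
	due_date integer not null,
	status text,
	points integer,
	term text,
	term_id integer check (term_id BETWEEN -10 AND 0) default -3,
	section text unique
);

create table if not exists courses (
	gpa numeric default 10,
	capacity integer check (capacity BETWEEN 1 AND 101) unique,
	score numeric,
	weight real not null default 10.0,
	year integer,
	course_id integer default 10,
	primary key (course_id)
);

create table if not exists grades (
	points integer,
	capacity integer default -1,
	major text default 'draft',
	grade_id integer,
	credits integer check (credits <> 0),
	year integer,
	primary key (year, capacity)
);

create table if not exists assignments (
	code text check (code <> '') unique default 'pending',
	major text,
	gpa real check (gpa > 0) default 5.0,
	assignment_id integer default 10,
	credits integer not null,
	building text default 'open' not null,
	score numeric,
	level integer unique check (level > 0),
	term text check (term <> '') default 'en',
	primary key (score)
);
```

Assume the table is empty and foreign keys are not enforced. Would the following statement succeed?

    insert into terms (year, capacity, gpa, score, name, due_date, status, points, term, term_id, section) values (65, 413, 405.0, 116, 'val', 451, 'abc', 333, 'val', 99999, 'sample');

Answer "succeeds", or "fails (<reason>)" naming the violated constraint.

fails (CHECK on term_id)

The value 99999 for term_id violates CHECK (term_id BETWEEN -10 AND 0).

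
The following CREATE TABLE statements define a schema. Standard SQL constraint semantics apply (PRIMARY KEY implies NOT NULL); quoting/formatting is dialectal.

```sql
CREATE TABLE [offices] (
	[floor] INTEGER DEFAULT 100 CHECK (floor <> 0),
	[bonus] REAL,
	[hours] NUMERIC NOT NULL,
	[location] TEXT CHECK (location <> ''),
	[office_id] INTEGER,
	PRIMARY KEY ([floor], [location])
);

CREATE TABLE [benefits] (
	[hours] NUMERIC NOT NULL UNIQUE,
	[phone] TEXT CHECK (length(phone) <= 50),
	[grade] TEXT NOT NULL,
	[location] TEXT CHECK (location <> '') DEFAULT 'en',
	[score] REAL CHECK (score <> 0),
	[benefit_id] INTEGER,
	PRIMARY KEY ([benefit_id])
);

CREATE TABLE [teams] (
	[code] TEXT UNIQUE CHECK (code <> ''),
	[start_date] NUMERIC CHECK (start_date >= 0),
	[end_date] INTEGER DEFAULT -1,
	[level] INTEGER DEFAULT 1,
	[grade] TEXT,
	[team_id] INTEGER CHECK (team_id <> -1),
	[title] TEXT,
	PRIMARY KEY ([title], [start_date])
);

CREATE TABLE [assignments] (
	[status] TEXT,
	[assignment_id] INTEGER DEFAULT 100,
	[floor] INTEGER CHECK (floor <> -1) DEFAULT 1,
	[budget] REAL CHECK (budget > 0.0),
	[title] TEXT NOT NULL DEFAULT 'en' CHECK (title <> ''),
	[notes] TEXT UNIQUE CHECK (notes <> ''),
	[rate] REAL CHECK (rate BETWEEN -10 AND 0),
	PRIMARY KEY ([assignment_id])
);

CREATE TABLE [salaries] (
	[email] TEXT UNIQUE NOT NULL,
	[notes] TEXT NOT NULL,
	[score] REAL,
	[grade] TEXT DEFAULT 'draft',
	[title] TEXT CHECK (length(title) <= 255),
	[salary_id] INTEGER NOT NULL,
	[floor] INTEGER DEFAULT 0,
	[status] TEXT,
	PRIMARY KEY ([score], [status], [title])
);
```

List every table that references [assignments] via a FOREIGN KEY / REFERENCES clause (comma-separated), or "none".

No REFERENCES clause anywhere in the schema names assignments.

none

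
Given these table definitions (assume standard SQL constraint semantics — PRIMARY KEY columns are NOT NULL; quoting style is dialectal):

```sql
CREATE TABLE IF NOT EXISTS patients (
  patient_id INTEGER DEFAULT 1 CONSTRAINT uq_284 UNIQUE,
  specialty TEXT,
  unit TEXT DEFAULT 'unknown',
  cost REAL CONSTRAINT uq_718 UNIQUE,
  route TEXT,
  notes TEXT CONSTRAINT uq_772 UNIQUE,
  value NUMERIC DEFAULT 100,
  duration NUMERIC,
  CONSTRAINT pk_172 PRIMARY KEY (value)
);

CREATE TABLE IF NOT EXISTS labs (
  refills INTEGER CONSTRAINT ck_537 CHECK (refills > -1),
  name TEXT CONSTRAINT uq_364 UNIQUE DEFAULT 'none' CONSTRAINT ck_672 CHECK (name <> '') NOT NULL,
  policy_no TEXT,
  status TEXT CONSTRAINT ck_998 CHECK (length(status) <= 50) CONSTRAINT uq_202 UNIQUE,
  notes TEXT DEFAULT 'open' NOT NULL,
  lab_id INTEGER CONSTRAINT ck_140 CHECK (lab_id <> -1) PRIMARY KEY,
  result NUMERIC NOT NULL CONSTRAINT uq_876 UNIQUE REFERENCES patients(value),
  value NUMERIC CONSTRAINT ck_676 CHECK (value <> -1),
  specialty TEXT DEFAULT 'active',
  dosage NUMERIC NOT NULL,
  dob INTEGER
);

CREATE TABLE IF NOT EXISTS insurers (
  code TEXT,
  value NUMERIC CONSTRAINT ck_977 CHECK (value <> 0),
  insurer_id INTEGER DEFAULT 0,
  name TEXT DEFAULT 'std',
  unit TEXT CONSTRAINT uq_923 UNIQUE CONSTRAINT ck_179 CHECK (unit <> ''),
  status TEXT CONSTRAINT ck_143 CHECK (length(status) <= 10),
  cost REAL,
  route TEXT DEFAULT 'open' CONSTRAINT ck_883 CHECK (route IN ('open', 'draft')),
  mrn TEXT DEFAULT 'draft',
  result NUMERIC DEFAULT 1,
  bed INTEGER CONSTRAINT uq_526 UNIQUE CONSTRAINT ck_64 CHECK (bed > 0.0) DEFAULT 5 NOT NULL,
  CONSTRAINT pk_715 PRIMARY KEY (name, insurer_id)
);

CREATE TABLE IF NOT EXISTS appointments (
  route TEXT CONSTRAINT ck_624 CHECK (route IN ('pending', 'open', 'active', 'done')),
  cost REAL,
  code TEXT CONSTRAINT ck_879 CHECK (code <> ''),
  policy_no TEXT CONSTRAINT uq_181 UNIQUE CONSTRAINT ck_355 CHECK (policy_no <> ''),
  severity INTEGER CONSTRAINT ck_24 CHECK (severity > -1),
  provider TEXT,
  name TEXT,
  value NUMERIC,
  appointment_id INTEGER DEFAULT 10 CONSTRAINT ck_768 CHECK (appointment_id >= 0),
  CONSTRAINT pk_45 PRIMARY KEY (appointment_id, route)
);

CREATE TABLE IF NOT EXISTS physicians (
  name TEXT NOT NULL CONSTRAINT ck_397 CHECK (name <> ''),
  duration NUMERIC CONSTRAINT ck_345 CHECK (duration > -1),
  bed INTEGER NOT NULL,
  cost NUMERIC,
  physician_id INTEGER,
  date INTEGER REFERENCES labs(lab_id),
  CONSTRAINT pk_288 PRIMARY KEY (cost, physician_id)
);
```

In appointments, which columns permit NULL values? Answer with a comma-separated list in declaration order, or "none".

cost, code, policy_no, severity, provider, name, value

- route: part of the PRIMARY KEY, which implies NOT NULL → not nullable.
- cost: no NOT NULL constraint applies → nullable.
- code: CHECK does not forbid NULL (a CHECK constraint passes when its expression is NULL) → nullable.
- policy_no: CHECK does not forbid NULL (a CHECK constraint passes when its expression is NULL) → nullable.
- severity: CHECK does not forbid NULL (a CHECK constraint passes when its expression is NULL) → nullable.
- provider: no NOT NULL constraint applies → nullable.
- name: no NOT NULL constraint applies → nullable.
- value: no NOT NULL constraint applies → nullable.
- appointment_id: part of the PRIMARY KEY, which implies NOT NULL → not nullable.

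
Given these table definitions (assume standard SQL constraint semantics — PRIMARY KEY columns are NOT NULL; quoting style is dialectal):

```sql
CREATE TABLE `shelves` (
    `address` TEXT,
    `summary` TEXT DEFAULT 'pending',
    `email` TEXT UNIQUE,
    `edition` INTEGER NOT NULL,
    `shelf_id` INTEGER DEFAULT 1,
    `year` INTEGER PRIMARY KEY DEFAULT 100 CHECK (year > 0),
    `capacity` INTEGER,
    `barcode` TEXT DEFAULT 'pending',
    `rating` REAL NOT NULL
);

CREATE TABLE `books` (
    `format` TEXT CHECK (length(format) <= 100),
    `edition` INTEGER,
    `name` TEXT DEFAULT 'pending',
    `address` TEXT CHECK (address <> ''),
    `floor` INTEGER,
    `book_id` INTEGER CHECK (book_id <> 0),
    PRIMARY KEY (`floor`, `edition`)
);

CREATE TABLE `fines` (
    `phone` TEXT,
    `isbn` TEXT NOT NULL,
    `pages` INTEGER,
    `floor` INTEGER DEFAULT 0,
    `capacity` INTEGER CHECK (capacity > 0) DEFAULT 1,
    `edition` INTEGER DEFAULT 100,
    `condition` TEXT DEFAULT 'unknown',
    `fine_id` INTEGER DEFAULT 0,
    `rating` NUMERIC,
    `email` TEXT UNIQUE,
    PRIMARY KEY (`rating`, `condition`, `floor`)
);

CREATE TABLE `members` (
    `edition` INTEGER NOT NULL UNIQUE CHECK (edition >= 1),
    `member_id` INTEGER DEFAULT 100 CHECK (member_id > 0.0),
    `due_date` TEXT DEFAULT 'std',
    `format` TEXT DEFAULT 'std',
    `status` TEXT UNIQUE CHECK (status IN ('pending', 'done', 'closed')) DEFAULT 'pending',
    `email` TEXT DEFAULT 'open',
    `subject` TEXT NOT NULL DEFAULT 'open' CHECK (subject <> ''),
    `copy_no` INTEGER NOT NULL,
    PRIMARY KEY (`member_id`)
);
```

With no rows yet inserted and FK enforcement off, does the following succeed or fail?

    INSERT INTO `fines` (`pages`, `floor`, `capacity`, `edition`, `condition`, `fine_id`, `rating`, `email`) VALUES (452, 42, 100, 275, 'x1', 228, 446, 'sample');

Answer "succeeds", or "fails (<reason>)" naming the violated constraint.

isbn is omitted from the column list and has no DEFAULT, so it would receive NULL.
But isbn is declared NOT NULL.

fails (NOT NULL on isbn)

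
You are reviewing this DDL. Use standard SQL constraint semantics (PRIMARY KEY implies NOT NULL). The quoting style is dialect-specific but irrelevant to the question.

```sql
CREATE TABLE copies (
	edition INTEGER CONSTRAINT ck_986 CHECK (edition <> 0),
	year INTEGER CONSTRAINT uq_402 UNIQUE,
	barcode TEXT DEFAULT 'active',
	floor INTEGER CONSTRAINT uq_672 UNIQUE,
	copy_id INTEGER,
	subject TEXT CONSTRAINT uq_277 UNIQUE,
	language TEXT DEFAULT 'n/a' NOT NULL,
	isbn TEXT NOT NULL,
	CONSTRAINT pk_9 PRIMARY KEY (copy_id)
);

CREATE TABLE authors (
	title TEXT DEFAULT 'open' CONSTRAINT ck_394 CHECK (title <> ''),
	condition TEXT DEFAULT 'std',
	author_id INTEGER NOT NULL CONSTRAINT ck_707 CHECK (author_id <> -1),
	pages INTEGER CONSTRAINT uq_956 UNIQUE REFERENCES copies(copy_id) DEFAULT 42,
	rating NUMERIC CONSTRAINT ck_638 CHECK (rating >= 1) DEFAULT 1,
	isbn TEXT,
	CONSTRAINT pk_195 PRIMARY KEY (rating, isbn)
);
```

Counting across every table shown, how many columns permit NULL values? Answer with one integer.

8

copies: 5 nullable (edition, year, barcode, floor, subject — PK (copy_id) and explicit NOT NULL columns excluded).
authors: 3 nullable (title, condition, pages — PK (rating, isbn) and explicit NOT NULL columns excluded).
Total: 5 + 3 = 8.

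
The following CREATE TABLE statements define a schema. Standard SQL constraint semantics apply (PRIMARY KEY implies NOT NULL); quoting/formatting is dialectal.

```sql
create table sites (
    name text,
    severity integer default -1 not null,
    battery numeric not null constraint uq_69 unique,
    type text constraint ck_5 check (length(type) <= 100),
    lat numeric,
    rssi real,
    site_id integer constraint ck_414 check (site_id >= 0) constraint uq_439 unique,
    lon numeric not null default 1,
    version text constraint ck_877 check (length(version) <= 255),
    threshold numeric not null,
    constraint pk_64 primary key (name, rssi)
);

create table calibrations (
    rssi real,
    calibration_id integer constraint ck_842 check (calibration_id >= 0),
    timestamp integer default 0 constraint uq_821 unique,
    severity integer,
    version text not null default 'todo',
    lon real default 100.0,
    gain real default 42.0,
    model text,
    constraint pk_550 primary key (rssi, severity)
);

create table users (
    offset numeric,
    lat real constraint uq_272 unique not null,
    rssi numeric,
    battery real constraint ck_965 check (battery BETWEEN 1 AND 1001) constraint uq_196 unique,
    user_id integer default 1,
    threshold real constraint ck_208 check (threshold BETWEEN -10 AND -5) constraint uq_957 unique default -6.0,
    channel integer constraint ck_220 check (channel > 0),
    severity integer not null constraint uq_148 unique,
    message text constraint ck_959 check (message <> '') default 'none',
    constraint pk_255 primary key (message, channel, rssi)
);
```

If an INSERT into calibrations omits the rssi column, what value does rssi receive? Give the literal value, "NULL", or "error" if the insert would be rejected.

rssi has no DEFAULT clause.
Omitting it would insert NULL, but it is part of the PRIMARY KEY, so the INSERT fails.

error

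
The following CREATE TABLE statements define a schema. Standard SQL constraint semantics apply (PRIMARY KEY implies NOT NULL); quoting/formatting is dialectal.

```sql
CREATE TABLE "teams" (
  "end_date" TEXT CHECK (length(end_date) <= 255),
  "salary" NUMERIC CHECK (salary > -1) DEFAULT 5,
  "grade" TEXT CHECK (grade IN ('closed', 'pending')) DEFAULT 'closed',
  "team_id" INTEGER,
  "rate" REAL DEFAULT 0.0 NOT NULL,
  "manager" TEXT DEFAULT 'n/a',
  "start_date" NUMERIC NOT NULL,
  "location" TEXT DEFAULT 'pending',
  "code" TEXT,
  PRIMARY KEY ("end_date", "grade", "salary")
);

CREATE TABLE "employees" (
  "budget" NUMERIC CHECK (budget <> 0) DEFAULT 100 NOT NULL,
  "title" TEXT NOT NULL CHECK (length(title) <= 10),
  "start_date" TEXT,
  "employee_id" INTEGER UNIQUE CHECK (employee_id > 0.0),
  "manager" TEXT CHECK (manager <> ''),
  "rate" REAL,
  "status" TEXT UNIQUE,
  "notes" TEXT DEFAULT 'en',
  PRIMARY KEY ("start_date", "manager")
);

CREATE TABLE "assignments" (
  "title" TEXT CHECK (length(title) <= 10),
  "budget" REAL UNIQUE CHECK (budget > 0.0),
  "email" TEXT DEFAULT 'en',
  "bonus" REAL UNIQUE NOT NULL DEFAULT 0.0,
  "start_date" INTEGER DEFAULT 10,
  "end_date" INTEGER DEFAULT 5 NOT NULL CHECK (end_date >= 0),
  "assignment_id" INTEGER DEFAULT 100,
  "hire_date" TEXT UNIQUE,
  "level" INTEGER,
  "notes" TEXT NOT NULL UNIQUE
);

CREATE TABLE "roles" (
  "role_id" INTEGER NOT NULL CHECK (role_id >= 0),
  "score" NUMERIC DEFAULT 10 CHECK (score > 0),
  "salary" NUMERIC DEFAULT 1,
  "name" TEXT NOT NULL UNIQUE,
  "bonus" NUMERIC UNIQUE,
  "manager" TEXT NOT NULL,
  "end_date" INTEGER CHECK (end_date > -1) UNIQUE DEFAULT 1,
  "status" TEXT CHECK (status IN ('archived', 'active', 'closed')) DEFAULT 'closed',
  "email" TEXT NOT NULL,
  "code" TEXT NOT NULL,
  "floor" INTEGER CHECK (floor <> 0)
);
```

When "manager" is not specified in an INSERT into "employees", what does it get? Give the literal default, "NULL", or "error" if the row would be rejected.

manager has no DEFAULT clause.
Omitting it would insert NULL, but it is part of the PRIMARY KEY, so the INSERT fails.

error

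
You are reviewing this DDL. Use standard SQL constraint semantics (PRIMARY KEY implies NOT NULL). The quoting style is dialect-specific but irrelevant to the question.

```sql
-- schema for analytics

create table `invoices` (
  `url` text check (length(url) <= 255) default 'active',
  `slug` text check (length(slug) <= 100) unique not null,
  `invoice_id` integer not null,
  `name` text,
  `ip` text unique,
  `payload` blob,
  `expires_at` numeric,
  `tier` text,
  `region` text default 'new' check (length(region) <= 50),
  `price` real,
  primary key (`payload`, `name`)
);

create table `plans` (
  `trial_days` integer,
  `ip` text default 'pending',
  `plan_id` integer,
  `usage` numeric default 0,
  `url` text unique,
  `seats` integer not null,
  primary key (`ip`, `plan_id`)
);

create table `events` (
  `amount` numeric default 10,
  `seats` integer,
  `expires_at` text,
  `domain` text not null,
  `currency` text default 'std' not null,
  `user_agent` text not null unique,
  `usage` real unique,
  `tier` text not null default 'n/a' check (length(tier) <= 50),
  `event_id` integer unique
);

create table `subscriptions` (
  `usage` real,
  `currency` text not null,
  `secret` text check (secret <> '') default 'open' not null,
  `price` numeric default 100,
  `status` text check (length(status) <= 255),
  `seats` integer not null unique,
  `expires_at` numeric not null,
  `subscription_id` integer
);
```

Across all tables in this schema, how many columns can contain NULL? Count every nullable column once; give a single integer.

invoices: 6 nullable (url, ip, expires_at, tier, region, price — PK (payload, name) and explicit NOT NULL columns excluded).
plans: 3 nullable (trial_days, usage, url — PK (ip, plan_id) and explicit NOT NULL columns excluded).
events: 5 nullable (amount, seats, expires_at, usage, event_id — PK none and explicit NOT NULL columns excluded).
subscriptions: 4 nullable (usage, price, status, subscription_id — PK none and explicit NOT NULL columns excluded).
Total: 6 + 3 + 5 + 4 = 18.

18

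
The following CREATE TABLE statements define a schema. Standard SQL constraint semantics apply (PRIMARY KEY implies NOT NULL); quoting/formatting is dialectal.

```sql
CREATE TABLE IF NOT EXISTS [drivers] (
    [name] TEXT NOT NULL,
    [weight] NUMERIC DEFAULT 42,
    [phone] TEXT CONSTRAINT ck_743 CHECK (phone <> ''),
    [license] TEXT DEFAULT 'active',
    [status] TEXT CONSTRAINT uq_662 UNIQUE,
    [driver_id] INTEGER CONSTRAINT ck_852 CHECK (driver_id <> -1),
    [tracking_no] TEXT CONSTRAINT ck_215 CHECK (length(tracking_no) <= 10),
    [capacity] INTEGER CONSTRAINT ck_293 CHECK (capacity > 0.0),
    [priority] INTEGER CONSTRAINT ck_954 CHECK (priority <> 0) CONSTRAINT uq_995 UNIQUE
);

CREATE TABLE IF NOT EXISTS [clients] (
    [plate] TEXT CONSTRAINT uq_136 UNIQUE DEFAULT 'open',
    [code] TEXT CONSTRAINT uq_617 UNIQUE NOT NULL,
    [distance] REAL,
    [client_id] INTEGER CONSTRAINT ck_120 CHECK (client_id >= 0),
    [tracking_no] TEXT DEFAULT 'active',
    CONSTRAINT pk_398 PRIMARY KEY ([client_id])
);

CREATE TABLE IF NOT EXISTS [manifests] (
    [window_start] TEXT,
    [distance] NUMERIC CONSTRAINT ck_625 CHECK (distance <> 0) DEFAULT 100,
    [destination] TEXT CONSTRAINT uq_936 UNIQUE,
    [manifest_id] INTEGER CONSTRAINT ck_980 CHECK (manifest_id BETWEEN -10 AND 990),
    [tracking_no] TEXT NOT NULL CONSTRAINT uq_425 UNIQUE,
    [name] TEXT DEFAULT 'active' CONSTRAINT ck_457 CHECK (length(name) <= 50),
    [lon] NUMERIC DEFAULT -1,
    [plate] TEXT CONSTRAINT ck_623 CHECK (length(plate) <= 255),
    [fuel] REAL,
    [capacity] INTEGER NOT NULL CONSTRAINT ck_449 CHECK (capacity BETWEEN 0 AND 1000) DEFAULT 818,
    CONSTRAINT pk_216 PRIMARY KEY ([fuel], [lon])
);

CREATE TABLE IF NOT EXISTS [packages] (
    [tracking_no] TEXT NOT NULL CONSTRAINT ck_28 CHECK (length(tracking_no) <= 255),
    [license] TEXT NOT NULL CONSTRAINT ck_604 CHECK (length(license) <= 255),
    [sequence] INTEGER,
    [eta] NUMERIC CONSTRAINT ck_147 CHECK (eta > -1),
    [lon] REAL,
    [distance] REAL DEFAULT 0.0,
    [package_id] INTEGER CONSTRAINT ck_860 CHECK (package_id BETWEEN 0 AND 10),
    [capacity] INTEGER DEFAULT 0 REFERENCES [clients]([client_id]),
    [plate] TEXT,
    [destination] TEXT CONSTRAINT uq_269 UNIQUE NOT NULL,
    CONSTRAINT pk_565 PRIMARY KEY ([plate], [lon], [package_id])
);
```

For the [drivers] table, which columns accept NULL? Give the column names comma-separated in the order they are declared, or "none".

weight, phone, license, status, driver_id, tracking_no, capacity, priority

- name: declared NOT NULL → not nullable.
- weight: DEFAULT only fills an omitted column; an explicit NULL is still allowed → nullable.
- phone: CHECK does not forbid NULL (a CHECK constraint passes when its expression is NULL) → nullable.
- license: DEFAULT only fills an omitted column; an explicit NULL is still allowed → nullable.
- status: UNIQUE does not imply NOT NULL → nullable.
- driver_id: CHECK does not forbid NULL (a CHECK constraint passes when its expression is NULL) → nullable.
- tracking_no: CHECK does not forbid NULL (a CHECK constraint passes when its expression is NULL) → nullable.
- capacity: CHECK does not forbid NULL (a CHECK constraint passes when its expression is NULL) → nullable.
- priority: CHECK does not forbid NULL (a CHECK constraint passes when its expression is NULL) → nullable.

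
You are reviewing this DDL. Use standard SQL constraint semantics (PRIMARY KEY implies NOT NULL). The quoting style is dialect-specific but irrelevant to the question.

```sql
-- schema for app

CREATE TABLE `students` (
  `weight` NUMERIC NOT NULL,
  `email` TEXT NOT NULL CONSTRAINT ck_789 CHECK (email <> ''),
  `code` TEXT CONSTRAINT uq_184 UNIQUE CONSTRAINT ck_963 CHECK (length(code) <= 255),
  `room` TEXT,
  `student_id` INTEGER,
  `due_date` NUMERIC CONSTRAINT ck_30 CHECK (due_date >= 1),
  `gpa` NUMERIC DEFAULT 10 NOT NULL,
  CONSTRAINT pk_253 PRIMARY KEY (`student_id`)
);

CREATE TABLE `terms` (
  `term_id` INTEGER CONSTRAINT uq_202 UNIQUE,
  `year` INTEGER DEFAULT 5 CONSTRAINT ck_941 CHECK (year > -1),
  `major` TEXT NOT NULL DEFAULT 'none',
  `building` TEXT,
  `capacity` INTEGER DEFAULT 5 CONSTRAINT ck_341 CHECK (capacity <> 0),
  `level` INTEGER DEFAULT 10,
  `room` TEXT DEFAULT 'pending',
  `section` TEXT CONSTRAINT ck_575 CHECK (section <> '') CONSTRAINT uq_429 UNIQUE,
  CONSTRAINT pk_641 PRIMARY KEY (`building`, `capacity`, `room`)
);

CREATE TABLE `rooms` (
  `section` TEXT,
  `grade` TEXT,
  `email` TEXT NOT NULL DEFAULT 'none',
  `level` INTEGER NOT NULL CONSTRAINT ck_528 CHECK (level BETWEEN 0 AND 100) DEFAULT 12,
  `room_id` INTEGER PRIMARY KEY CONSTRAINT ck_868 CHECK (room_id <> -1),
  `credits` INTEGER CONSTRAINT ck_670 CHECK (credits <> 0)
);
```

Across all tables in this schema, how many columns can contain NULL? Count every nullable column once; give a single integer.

10

students: 3 nullable (code, room, due_date — PK (student_id) and explicit NOT NULL columns excluded).
terms: 4 nullable (term_id, year, level, section — PK (building, capacity, room) and explicit NOT NULL columns excluded).
rooms: 3 nullable (section, grade, credits — PK (room_id) and explicit NOT NULL columns excluded).
Total: 3 + 4 + 3 = 10.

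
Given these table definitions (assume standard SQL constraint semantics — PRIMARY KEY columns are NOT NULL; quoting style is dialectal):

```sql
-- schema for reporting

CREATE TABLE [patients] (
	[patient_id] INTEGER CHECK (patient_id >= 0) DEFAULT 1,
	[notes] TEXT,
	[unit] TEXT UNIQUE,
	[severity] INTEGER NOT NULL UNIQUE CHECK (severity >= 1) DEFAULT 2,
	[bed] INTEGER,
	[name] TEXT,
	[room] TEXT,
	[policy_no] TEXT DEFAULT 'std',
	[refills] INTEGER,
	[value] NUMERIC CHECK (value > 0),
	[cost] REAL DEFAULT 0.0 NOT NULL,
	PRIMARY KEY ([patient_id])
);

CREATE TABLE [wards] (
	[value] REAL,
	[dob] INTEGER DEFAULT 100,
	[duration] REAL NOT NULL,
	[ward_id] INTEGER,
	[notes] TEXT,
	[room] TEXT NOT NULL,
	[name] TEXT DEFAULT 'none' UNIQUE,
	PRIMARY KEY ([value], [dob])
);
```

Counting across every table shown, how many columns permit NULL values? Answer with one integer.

patients: 8 nullable (notes, unit, bed, name, room, policy_no, refills, value — PK (patient_id) and explicit NOT NULL columns excluded).
wards: 3 nullable (ward_id, notes, name — PK (value, dob) and explicit NOT NULL columns excluded).
Total: 8 + 3 = 11.

11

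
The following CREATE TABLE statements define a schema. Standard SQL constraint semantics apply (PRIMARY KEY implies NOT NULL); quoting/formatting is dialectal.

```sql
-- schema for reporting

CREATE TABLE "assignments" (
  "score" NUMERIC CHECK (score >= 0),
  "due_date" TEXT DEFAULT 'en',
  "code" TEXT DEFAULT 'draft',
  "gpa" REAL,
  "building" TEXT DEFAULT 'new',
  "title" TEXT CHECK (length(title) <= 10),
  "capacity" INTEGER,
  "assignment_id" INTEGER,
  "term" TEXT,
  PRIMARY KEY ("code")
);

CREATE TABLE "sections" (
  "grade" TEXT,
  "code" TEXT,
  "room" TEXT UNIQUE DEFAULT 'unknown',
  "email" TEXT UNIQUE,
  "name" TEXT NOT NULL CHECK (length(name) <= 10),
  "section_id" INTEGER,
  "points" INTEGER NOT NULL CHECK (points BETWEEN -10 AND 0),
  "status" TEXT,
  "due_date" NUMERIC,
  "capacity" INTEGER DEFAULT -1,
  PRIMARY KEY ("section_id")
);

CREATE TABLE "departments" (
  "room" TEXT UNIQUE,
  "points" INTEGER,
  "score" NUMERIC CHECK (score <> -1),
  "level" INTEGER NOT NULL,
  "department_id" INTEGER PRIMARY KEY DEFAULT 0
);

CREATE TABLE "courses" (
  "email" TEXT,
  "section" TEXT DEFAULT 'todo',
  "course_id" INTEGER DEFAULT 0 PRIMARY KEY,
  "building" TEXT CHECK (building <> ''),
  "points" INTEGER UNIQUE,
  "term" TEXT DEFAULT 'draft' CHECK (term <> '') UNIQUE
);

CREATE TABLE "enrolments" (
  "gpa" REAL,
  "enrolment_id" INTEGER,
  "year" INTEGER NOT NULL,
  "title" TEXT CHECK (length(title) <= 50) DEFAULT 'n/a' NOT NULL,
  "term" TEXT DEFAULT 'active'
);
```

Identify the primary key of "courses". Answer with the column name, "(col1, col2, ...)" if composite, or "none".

course_id is declared PRIMARY KEY inline on the column.

course_id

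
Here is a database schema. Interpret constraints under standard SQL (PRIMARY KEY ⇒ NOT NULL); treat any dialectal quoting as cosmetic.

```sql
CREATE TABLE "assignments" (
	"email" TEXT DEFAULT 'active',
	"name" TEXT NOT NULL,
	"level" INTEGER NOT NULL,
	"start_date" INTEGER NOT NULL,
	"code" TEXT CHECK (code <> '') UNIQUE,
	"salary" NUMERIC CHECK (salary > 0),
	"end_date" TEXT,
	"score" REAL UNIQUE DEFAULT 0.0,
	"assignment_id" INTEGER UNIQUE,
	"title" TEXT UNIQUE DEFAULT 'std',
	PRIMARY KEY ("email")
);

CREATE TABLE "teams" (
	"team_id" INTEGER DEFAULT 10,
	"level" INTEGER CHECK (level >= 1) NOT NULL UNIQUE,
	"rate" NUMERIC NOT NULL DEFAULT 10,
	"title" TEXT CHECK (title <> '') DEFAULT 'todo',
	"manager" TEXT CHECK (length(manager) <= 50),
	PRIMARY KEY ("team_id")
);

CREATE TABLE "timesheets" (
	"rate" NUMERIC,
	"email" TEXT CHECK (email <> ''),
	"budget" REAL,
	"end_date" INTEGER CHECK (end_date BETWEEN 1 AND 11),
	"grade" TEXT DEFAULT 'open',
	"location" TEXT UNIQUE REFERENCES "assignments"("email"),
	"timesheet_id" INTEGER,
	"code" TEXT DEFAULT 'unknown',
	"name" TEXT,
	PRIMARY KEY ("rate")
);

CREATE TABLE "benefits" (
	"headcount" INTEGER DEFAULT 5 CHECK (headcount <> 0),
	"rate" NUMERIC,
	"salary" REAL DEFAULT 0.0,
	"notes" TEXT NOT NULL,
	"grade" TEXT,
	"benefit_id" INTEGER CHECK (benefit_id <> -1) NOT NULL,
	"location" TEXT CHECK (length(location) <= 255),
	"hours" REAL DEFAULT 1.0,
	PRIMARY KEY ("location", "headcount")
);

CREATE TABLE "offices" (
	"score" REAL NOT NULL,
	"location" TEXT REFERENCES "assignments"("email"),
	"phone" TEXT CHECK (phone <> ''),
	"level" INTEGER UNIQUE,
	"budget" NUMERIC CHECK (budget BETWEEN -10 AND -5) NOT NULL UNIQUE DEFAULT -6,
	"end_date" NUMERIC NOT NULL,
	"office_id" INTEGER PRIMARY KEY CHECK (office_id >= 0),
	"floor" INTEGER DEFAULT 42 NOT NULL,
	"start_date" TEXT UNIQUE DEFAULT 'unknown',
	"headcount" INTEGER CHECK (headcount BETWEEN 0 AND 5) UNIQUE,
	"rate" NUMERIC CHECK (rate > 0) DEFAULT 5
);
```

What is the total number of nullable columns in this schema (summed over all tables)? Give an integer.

assignments: 6 nullable (code, salary, end_date, score, assignment_id, title — PK (email) and explicit NOT NULL columns excluded).
teams: 2 nullable (title, manager — PK (team_id) and explicit NOT NULL columns excluded).
timesheets: 8 nullable (email, budget, end_date, grade, location, timesheet_id, code, name — PK (rate) and explicit NOT NULL columns excluded).
benefits: 4 nullable (rate, salary, grade, hours — PK (location, headcount) and explicit NOT NULL columns excluded).
offices: 6 nullable (location, phone, level, start_date, headcount, rate — PK (office_id) and explicit NOT NULL columns excluded).
Total: 6 + 2 + 8 + 4 + 6 = 26.

26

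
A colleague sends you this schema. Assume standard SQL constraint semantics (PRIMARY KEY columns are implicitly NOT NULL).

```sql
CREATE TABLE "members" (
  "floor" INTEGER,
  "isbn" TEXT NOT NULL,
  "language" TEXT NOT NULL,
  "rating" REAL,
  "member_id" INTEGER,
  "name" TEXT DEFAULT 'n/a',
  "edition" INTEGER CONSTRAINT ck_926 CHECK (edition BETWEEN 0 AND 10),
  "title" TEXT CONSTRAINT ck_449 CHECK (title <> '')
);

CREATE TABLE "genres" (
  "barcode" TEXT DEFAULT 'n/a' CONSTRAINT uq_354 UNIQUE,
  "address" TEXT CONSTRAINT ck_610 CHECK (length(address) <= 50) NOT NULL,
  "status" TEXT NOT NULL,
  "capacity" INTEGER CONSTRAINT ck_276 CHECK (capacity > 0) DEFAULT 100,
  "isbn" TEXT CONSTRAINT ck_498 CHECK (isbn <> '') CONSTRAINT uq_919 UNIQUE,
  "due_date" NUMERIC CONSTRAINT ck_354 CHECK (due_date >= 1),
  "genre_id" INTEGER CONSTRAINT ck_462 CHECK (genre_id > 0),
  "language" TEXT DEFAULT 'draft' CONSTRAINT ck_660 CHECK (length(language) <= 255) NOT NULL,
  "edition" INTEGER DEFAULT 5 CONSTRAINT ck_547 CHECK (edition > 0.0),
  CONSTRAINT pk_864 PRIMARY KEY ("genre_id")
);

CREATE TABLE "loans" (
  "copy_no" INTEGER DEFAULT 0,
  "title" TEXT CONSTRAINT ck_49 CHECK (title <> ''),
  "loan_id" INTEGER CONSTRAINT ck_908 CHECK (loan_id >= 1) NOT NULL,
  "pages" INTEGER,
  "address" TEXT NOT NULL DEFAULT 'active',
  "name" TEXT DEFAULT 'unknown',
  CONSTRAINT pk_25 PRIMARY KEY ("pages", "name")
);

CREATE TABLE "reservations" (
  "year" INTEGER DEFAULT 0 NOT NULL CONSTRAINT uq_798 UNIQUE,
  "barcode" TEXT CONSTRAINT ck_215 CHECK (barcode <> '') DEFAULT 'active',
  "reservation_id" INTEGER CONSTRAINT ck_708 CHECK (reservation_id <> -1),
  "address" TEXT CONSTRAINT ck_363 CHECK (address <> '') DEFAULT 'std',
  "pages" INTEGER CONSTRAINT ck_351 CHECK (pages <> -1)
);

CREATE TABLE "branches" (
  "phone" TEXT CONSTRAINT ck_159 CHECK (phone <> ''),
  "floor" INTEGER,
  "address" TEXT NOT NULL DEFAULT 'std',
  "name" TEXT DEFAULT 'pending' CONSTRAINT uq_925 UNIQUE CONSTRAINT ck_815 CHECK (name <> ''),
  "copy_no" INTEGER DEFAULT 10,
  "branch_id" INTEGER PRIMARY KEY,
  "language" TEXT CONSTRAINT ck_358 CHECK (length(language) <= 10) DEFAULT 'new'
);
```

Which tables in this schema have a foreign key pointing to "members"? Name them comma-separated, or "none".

none

No REFERENCES clause anywhere in the schema names members.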